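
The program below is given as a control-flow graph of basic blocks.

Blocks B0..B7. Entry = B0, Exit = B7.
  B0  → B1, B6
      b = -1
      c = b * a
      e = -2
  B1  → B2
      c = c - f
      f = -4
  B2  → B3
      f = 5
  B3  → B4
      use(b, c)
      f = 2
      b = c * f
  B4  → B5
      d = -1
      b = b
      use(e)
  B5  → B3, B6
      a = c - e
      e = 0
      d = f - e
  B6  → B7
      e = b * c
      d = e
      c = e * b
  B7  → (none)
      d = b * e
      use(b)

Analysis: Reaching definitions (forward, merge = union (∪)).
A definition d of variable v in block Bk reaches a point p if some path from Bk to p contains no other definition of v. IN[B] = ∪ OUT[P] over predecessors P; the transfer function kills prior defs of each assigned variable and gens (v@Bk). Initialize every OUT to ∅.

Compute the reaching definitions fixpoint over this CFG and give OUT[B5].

Answer: {a@B5, b@B4, c@B1, d@B5, e@B5, f@B3}

Derivation:
Converged values:
  B0:  IN={}  OUT={b@B0, c@B0, e@B0}
  B1:  IN={b@B0, c@B0, e@B0}  OUT={b@B0, c@B1, e@B0, f@B1}
  B2:  IN={b@B0, c@B1, e@B0, f@B1}  OUT={b@B0, c@B1, e@B0, f@B2}
  B3:  IN={a@B5, b@B0, b@B4, c@B1, d@B5, e@B0, e@B5, f@B2, f@B3}  OUT={a@B5, b@B3, c@B1, d@B5, e@B0, e@B5, f@B3}
  B4:  IN={a@B5, b@B3, c@B1, d@B5, e@B0, e@B5, f@B3}  OUT={a@B5, b@B4, c@B1, d@B4, e@B0, e@B5, f@B3}
  B5:  IN={a@B5, b@B4, c@B1, d@B4, e@B0, e@B5, f@B3}  OUT={a@B5, b@B4, c@B1, d@B5, e@B5, f@B3}
  B6:  IN={a@B5, b@B0, b@B4, c@B0, c@B1, d@B5, e@B0, e@B5, f@B3}  OUT={a@B5, b@B0, b@B4, c@B6, d@B6, e@B6, f@B3}
  B7:  IN={a@B5, b@B0, b@B4, c@B6, d@B6, e@B6, f@B3}  OUT={a@B5, b@B0, b@B4, c@B6, d@B7, e@B6, f@B3}

Merge at B5: IN[B5] = OUT[B4] = {a@B5, b@B4, c@B1, d@B4, e@B0, e@B5, f@B3}
Applying B5's transfer function to that IN value gives OUT[B5] (row B5 above).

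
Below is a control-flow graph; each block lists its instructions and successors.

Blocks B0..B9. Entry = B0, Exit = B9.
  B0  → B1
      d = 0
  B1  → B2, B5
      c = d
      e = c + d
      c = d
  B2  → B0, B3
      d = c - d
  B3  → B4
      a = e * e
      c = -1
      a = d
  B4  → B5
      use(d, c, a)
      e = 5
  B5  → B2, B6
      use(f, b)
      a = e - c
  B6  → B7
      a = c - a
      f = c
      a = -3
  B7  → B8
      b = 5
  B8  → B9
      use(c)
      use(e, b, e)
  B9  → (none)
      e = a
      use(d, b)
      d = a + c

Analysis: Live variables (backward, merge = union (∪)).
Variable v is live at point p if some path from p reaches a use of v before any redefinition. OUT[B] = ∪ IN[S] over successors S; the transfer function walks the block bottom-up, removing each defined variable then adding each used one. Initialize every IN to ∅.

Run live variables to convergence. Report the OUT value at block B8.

Fixpoint table:
  B0:   IN={b, f}   OUT={b, d, f}
  B1:   IN={b, d, f}   OUT={b, c, d, e, f}
  B2:   IN={b, c, d, e, f}   OUT={b, d, e, f}
  B3:   IN={b, d, e, f}   OUT={a, b, c, d, f}
  B4:   IN={a, b, c, d, f}   OUT={b, c, d, e, f}
  B5:   IN={b, c, d, e, f}   OUT={a, b, c, d, e, f}
  B6:   IN={a, c, d, e}   OUT={a, c, d, e}
  B7:   IN={a, c, d, e}   OUT={a, b, c, d, e}
  B8:   IN={a, b, c, d, e}   OUT={a, b, c, d}
  B9:   IN={a, b, c, d}   OUT={}

Merge at B8: OUT[B8] = IN[B9] = {a, b, c, d}

Answer: {a, b, c, d}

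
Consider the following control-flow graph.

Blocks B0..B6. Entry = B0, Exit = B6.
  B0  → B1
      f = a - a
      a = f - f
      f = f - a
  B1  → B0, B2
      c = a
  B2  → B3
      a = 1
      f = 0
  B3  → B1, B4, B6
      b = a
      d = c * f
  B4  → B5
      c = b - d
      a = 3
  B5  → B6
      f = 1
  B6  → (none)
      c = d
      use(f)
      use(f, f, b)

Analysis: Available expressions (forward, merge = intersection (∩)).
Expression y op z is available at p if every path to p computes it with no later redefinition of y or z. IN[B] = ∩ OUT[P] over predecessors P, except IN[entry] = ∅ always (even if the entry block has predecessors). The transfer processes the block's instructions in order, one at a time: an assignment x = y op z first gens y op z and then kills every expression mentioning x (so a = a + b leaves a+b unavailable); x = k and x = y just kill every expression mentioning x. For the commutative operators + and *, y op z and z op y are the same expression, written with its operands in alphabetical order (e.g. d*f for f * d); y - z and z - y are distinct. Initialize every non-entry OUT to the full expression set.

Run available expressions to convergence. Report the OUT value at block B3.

Per-block solution:
  B0:  IN={}  OUT={}
  B1:  IN={}  OUT={}
  B2:  IN={}  OUT={}
  B3:  IN={}  OUT={c*f}
  B4:  IN={c*f}  OUT={b-d}
  B5:  IN={b-d}  OUT={b-d}
  B6:  IN={}  OUT={}

Merge at B3: IN[B3] = OUT[B2] = {}
Applying B3's transfer function to that IN value gives OUT[B3] (row B3 above).

Answer: {c*f}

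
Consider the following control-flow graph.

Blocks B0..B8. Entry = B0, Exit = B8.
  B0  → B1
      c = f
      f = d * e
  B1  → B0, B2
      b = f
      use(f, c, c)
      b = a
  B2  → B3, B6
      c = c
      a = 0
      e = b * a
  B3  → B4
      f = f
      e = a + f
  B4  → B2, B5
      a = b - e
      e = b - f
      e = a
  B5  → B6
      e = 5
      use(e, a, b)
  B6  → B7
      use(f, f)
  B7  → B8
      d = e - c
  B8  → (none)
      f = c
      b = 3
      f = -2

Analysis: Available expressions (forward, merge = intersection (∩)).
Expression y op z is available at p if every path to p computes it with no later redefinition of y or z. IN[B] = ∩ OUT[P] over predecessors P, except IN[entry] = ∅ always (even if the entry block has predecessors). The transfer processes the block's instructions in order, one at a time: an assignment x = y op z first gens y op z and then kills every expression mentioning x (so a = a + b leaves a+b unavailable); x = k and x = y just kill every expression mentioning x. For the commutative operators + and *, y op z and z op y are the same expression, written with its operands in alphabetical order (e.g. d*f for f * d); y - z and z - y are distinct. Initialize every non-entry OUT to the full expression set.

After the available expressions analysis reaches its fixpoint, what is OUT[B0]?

Answer: {d*e}

Working:
Fixpoint table:
  B0:  IN={}  OUT={d*e}
  B1:  IN={d*e}  OUT={d*e}
  B2:  IN={}  OUT={a*b}
  B3:  IN={a*b}  OUT={a*b, a+f}
  B4:  IN={a*b, a+f}  OUT={b-f}
  B5:  IN={b-f}  OUT={b-f}
  B6:  IN={}  OUT={}
  B7:  IN={}  OUT={e-c}
  B8:  IN={e-c}  OUT={e-c}

Merge at B0 (entry node, so the boundary value {} is joined with the incoming edge(s)): IN[B0] = {} ∩ OUT[B1] = {}
Applying B0's transfer function to that IN value gives OUT[B0] (row B0 above).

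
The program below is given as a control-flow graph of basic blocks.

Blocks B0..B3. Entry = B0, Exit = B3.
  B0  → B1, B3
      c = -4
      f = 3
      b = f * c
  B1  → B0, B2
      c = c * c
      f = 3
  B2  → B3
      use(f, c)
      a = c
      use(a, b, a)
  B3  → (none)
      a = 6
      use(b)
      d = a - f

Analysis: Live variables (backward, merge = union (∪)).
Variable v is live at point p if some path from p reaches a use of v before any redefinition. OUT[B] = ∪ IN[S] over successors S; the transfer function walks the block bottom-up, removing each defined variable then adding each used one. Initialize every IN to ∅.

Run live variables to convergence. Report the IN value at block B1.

Answer: {b, c}

Trace:
Converged values:
  B0:   IN={}   OUT={b, c, f}
  B1:   IN={b, c}   OUT={b, c, f}
  B2:   IN={b, c, f}   OUT={b, f}
  B3:   IN={b, f}   OUT={}

Merge at B1: OUT[B1] = IN[B0] ⊔ IN[B2] = {b, c, f}
Applying B1's transfer function to that OUT value gives IN[B1] (row B1 above).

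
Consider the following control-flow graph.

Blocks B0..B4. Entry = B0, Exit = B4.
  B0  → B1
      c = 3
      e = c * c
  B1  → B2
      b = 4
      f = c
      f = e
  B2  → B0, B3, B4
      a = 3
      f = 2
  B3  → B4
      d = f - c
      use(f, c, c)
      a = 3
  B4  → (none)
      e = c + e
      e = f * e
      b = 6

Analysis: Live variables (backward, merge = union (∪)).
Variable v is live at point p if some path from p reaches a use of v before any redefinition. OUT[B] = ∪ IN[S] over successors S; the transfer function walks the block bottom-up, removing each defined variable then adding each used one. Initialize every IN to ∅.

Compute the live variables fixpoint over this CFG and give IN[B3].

Converged values:
  B0:   IN={}   OUT={c, e}
  B1:   IN={c, e}   OUT={c, e}
  B2:   IN={c, e}   OUT={c, e, f}
  B3:   IN={c, e, f}   OUT={c, e, f}
  B4:   IN={c, e, f}   OUT={}

Merge at B3: OUT[B3] = IN[B4] = {c, e, f}
Applying B3's transfer function to that OUT value gives IN[B3] (row B3 above).

Answer: {c, e, f}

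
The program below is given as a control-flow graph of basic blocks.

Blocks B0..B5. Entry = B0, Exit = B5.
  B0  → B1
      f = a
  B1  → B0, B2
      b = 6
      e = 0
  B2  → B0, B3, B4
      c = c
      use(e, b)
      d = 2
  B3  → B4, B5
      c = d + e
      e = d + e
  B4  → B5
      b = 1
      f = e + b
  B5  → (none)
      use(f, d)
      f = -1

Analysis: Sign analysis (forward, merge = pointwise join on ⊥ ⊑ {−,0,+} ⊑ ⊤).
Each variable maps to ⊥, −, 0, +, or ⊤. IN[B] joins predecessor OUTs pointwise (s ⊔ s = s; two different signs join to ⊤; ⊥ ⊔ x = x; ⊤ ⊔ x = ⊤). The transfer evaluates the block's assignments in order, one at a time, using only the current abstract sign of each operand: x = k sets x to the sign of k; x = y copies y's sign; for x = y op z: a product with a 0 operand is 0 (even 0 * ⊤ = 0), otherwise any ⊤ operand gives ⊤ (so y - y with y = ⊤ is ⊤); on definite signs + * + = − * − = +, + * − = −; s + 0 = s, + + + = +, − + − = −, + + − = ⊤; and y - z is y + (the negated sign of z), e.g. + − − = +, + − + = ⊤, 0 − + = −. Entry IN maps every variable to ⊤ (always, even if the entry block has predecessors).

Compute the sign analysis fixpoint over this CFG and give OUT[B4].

Answer: {a: ⊤, b: +, c: ⊤, d: +, e: ⊤, f: ⊤}

Trace:
Per-block solution:
  B0:  IN=(all ⊤)  OUT=(all ⊤)
  B1:  IN=(all ⊤)  OUT={b:+, e:0; rest ⊤}
  B2:  IN={b:+, e:0; rest ⊤}  OUT={b:+, d:+, e:0; rest ⊤}
  B3:  IN={b:+, d:+, e:0; rest ⊤}  OUT={b:+, c:+, d:+, e:+; rest ⊤}
  B4:  IN={b:+, d:+; rest ⊤}  OUT={b:+, d:+; rest ⊤}
  B5:  IN={b:+, d:+; rest ⊤}  OUT={b:+, d:+, f:-; rest ⊤}

Merge at B4: IN[B4] = OUT[B2] ⊔ OUT[B3] = {a: ⊤, b: +, c: ⊤, d: +, e: ⊤, f: ⊤}
Applying B4's transfer function to that IN value gives OUT[B4] (row B4 above).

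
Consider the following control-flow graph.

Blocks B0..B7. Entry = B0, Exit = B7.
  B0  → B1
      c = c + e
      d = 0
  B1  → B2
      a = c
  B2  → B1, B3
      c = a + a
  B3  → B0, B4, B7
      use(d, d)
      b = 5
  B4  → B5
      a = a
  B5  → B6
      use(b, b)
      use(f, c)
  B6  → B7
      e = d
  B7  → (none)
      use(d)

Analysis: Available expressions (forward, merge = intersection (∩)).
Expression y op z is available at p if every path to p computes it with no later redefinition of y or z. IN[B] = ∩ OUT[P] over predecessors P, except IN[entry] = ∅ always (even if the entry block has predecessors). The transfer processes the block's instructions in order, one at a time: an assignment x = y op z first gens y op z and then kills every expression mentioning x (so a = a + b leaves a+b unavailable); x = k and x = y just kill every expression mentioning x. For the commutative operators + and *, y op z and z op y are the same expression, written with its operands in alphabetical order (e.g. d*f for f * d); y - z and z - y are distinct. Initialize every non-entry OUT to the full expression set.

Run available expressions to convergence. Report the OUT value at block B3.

Converged values:
  B0:  IN={}  OUT={}
  B1:  IN={}  OUT={}
  B2:  IN={}  OUT={a+a}
  B3:  IN={a+a}  OUT={a+a}
  B4:  IN={a+a}  OUT={}
  B5:  IN={}  OUT={}
  B6:  IN={}  OUT={}
  B7:  IN={}  OUT={}

Merge at B3: IN[B3] = OUT[B2] = {a+a}
Applying B3's transfer function to that IN value gives OUT[B3] (row B3 above).

Answer: {a+a}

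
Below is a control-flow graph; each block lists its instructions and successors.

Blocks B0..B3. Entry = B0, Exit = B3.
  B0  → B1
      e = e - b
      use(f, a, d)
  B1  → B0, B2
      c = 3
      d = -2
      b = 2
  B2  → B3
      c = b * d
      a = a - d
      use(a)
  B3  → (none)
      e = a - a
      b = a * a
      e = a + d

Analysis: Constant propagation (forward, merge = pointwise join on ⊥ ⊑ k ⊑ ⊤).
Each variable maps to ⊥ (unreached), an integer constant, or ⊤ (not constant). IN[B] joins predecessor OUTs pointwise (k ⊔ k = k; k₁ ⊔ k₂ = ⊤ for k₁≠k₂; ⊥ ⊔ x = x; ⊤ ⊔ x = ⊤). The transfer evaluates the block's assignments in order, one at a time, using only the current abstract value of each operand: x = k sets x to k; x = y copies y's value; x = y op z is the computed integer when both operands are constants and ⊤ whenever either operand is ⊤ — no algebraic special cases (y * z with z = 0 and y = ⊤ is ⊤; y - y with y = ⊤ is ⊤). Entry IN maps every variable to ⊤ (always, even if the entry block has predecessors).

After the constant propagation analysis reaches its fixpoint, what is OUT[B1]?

Answer: {a: ⊤, b: 2, c: 3, d: -2, e: ⊤, f: ⊤}

Working:
Fixpoint table:
  B0:   IN=(all ⊤)   OUT=(all ⊤)
  B1:   IN=(all ⊤)   OUT={b:2, c:3, d:-2; rest ⊤}
  B2:   IN={b:2, c:3, d:-2; rest ⊤}   OUT={b:2, c:-4, d:-2; rest ⊤}
  B3:   IN={b:2, c:-4, d:-2; rest ⊤}   OUT={c:-4, d:-2; rest ⊤}

Merge at B1: IN[B1] = OUT[B0] = {a: ⊤, b: ⊤, c: ⊤, d: ⊤, e: ⊤, f: ⊤}
Applying B1's transfer function to that IN value gives OUT[B1] (row B1 above).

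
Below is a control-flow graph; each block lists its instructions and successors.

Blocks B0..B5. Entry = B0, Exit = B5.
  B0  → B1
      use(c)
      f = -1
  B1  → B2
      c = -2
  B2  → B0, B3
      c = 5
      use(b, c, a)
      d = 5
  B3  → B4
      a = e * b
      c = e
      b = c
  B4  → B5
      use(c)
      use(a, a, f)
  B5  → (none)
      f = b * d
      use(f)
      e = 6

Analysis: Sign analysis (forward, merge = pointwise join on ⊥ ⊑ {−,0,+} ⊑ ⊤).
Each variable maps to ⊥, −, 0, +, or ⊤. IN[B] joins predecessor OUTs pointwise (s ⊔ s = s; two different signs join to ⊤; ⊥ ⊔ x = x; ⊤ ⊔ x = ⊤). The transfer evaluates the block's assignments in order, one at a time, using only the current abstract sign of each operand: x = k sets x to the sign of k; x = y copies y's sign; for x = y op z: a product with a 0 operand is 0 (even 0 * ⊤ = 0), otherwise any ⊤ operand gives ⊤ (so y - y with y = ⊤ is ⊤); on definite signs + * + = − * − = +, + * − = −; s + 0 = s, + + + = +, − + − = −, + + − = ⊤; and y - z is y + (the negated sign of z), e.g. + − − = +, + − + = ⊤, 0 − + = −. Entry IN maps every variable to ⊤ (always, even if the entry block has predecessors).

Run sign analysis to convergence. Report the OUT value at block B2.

Fixpoint table:
  B0:  IN=(all ⊤)  OUT={f:-; rest ⊤}
  B1:  IN={f:-; rest ⊤}  OUT={c:-, f:-; rest ⊤}
  B2:  IN={c:-, f:-; rest ⊤}  OUT={c:+, d:+, f:-; rest ⊤}
  B3:  IN={c:+, d:+, f:-; rest ⊤}  OUT={d:+, f:-; rest ⊤}
  B4:  IN={d:+, f:-; rest ⊤}  OUT={d:+, f:-; rest ⊤}
  B5:  IN={d:+, f:-; rest ⊤}  OUT={d:+, e:+; rest ⊤}

Merge at B2: IN[B2] = OUT[B1] = {a: ⊤, b: ⊤, c: -, d: ⊤, e: ⊤, f: -}
Applying B2's transfer function to that IN value gives OUT[B2] (row B2 above).

Answer: {a: ⊤, b: ⊤, c: +, d: +, e: ⊤, f: -}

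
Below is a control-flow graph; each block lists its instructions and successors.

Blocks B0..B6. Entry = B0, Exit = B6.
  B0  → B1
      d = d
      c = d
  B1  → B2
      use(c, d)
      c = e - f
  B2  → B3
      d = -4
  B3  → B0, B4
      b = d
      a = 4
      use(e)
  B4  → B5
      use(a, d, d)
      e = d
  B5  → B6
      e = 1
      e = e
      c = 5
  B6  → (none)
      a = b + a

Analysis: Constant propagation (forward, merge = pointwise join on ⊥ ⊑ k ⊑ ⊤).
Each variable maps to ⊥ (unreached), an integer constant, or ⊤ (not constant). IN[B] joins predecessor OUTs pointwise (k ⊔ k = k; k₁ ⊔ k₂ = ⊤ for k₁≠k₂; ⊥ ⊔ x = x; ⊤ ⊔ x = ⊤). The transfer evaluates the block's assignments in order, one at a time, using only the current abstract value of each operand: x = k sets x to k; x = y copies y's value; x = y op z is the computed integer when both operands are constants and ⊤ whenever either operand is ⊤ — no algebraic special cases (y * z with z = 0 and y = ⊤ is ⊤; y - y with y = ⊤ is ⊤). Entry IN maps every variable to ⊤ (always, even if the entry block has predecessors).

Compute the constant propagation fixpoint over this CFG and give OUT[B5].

Answer: {a: 4, b: -4, c: 5, d: -4, e: 1, f: ⊤}

Derivation:
Converged values:
  B0:   IN=(all ⊤)   OUT=(all ⊤)
  B1:   IN=(all ⊤)   OUT=(all ⊤)
  B2:   IN=(all ⊤)   OUT={d:-4; rest ⊤}
  B3:   IN={d:-4; rest ⊤}   OUT={a:4, b:-4, d:-4; rest ⊤}
  B4:   IN={a:4, b:-4, d:-4; rest ⊤}   OUT={a:4, b:-4, d:-4, e:-4; rest ⊤}
  B5:   IN={a:4, b:-4, d:-4, e:-4; rest ⊤}   OUT={a:4, b:-4, c:5, d:-4, e:1; rest ⊤}
  B6:   IN={a:4, b:-4, c:5, d:-4, e:1; rest ⊤}   OUT={a:0, b:-4, c:5, d:-4, e:1; rest ⊤}

Merge at B5: IN[B5] = OUT[B4] = {a: 4, b: -4, c: ⊤, d: -4, e: -4, f: ⊤}
Applying B5's transfer function to that IN value gives OUT[B5] (row B5 above).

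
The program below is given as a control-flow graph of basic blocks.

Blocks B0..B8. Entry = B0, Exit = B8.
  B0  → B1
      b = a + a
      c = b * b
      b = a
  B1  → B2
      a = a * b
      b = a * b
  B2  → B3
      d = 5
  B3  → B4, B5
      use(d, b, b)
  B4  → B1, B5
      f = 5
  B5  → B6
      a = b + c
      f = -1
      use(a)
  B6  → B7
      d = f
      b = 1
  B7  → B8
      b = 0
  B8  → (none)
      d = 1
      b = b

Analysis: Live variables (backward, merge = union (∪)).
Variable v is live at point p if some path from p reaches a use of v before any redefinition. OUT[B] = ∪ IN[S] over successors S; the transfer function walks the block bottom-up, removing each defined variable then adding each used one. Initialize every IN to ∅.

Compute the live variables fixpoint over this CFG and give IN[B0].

Converged values:
  B0:   IN={a}   OUT={a, b, c}
  B1:   IN={a, b, c}   OUT={a, b, c}
  B2:   IN={a, b, c}   OUT={a, b, c, d}
  B3:   IN={a, b, c, d}   OUT={a, b, c}
  B4:   IN={a, b, c}   OUT={a, b, c}
  B5:   IN={b, c}   OUT={f}
  B6:   IN={f}   OUT={}
  B7:   IN={}   OUT={b}
  B8:   IN={b}   OUT={}

Merge at B0: OUT[B0] = IN[B1] = {a, b, c}
Applying B0's transfer function to that OUT value gives IN[B0] (row B0 above).

Answer: {a}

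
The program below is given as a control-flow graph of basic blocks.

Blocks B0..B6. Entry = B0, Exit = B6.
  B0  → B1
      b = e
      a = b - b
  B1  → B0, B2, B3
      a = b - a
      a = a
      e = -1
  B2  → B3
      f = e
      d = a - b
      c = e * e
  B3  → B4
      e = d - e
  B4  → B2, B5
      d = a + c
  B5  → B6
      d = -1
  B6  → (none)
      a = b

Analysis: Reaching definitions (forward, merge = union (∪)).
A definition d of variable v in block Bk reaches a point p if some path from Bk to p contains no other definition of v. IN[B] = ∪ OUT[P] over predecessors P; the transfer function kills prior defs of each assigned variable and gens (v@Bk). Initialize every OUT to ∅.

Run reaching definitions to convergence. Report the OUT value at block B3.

Fixpoint table:
  B0:   IN={a@B1, b@B0, e@B1}   OUT={a@B0, b@B0, e@B1}
  B1:   IN={a@B0, b@B0, e@B1}   OUT={a@B1, b@B0, e@B1}
  B2:   IN={a@B1, b@B0, c@B2, d@B4, e@B1, e@B3, f@B2}   OUT={a@B1, b@B0, c@B2, d@B2, e@B1, e@B3, f@B2}
  B3:   IN={a@B1, b@B0, c@B2, d@B2, e@B1, e@B3, f@B2}   OUT={a@B1, b@B0, c@B2, d@B2, e@B3, f@B2}
  B4:   IN={a@B1, b@B0, c@B2, d@B2, e@B3, f@B2}   OUT={a@B1, b@B0, c@B2, d@B4, e@B3, f@B2}
  B5:   IN={a@B1, b@B0, c@B2, d@B4, e@B3, f@B2}   OUT={a@B1, b@B0, c@B2, d@B5, e@B3, f@B2}
  B6:   IN={a@B1, b@B0, c@B2, d@B5, e@B3, f@B2}   OUT={a@B6, b@B0, c@B2, d@B5, e@B3, f@B2}

Merge at B3: IN[B3] = OUT[B1] ⊔ OUT[B2] = {a@B1, b@B0, c@B2, d@B2, e@B1, e@B3, f@B2}
Applying B3's transfer function to that IN value gives OUT[B3] (row B3 above).

Answer: {a@B1, b@B0, c@B2, d@B2, e@B3, f@B2}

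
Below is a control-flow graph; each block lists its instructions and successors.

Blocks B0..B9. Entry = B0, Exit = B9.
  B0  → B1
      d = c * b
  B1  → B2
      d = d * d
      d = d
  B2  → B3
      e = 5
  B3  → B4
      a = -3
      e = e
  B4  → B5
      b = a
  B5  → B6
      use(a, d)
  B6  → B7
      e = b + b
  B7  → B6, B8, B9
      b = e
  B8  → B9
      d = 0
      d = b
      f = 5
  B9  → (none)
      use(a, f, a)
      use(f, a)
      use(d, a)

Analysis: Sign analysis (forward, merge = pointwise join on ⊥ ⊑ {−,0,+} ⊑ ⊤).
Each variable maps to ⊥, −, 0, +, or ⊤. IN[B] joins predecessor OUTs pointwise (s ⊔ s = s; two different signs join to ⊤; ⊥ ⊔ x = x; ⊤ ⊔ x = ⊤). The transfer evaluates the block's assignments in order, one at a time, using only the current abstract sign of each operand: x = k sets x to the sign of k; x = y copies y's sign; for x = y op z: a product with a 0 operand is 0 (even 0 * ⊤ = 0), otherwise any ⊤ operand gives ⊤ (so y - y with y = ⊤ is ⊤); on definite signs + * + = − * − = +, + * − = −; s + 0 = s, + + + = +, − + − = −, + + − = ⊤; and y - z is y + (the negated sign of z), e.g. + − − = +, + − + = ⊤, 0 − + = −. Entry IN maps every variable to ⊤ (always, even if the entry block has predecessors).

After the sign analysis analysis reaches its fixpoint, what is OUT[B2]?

Fixpoint table:
  B0:  IN=(all ⊤)  OUT=(all ⊤)
  B1:  IN=(all ⊤)  OUT=(all ⊤)
  B2:  IN=(all ⊤)  OUT={e:+; rest ⊤}
  B3:  IN={e:+; rest ⊤}  OUT={a:-, e:+; rest ⊤}
  B4:  IN={a:-, e:+; rest ⊤}  OUT={a:-, b:-, e:+; rest ⊤}
  B5:  IN={a:-, b:-, e:+; rest ⊤}  OUT={a:-, b:-, e:+; rest ⊤}
  B6:  IN={a:-, b:-; rest ⊤}  OUT={a:-, b:-, e:-; rest ⊤}
  B7:  IN={a:-, b:-, e:-; rest ⊤}  OUT={a:-, b:-, e:-; rest ⊤}
  B8:  IN={a:-, b:-, e:-; rest ⊤}  OUT={a:-, b:-, d:-, e:-, f:+; rest ⊤}
  B9:  IN={a:-, b:-, e:-; rest ⊤}  OUT={a:-, b:-, e:-; rest ⊤}

Merge at B2: IN[B2] = OUT[B1] = {a: ⊤, b: ⊤, c: ⊤, d: ⊤, e: ⊤, f: ⊤}
Applying B2's transfer function to that IN value gives OUT[B2] (row B2 above).

Answer: {a: ⊤, b: ⊤, c: ⊤, d: ⊤, e: +, f: ⊤}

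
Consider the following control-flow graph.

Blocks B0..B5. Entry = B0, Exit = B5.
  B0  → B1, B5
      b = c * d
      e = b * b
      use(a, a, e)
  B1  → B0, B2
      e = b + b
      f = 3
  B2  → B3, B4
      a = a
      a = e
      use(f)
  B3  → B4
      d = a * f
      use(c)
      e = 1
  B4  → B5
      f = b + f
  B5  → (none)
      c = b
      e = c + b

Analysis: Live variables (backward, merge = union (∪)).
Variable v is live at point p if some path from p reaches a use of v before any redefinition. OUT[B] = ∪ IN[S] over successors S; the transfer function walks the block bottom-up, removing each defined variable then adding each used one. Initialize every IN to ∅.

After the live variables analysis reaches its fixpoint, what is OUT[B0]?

Converged values:
  B0: | IN={a, c, d} | OUT={a, b, c, d}
  B1: | IN={a, b, c, d} | OUT={a, b, c, d, e, f}
  B2: | IN={a, b, c, e, f} | OUT={a, b, c, f}
  B3: | IN={a, b, c, f} | OUT={b, f}
  B4: | IN={b, f} | OUT={b}
  B5: | IN={b} | OUT={}

Merge at B0: OUT[B0] = IN[B1] ⊔ IN[B5] = {a, b, c, d}

Answer: {a, b, c, d}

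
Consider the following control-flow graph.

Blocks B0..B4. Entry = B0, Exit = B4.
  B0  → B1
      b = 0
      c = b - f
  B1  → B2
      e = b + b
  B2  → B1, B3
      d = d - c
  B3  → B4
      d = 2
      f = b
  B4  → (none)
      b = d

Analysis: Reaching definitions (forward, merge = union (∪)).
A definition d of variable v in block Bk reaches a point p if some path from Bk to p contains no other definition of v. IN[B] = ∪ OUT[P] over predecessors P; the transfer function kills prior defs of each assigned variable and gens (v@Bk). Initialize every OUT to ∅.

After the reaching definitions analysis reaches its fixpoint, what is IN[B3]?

Per-block solution:
  B0:   IN={}   OUT={b@B0, c@B0}
  B1:   IN={b@B0, c@B0, d@B2, e@B1}   OUT={b@B0, c@B0, d@B2, e@B1}
  B2:   IN={b@B0, c@B0, d@B2, e@B1}   OUT={b@B0, c@B0, d@B2, e@B1}
  B3:   IN={b@B0, c@B0, d@B2, e@B1}   OUT={b@B0, c@B0, d@B3, e@B1, f@B3}
  B4:   IN={b@B0, c@B0, d@B3, e@B1, f@B3}   OUT={b@B4, c@B0, d@B3, e@B1, f@B3}

Merge at B3: IN[B3] = OUT[B2] = {b@B0, c@B0, d@B2, e@B1}

Answer: {b@B0, c@B0, d@B2, e@B1}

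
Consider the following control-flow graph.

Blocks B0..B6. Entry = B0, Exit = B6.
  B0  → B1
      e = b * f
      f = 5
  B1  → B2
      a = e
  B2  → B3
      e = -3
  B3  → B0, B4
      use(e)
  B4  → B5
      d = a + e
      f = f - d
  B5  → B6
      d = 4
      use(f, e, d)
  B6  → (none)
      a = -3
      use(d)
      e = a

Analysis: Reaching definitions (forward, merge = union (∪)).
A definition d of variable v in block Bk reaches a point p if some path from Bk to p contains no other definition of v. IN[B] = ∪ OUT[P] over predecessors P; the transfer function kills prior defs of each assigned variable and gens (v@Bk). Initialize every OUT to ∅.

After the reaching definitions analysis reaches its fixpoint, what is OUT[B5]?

Answer: {a@B1, d@B5, e@B2, f@B4}

Derivation:
Converged values:
  B0: | IN={a@B1, e@B2, f@B0} | OUT={a@B1, e@B0, f@B0}
  B1: | IN={a@B1, e@B0, f@B0} | OUT={a@B1, e@B0, f@B0}
  B2: | IN={a@B1, e@B0, f@B0} | OUT={a@B1, e@B2, f@B0}
  B3: | IN={a@B1, e@B2, f@B0} | OUT={a@B1, e@B2, f@B0}
  B4: | IN={a@B1, e@B2, f@B0} | OUT={a@B1, d@B4, e@B2, f@B4}
  B5: | IN={a@B1, d@B4, e@B2, f@B4} | OUT={a@B1, d@B5, e@B2, f@B4}
  B6: | IN={a@B1, d@B5, e@B2, f@B4} | OUT={a@B6, d@B5, e@B6, f@B4}

Merge at B5: IN[B5] = OUT[B4] = {a@B1, d@B4, e@B2, f@B4}
Applying B5's transfer function to that IN value gives OUT[B5] (row B5 above).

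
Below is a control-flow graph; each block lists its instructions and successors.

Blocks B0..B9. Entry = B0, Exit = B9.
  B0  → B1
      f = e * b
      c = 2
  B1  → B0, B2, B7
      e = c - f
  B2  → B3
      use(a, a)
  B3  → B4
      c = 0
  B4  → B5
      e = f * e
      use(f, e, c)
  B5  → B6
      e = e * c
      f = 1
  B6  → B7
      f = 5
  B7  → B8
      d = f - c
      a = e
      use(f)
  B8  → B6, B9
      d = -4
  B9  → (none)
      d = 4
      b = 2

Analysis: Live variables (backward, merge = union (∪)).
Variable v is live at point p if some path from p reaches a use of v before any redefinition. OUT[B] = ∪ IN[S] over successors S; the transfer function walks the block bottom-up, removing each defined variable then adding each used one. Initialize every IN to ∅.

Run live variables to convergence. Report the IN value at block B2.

Answer: {a, e, f}

Derivation:
Per-block solution:
  B0:  IN={a, b, e}  OUT={a, b, c, f}
  B1:  IN={a, b, c, f}  OUT={a, b, c, e, f}
  B2:  IN={a, e, f}  OUT={e, f}
  B3:  IN={e, f}  OUT={c, e, f}
  B4:  IN={c, e, f}  OUT={c, e}
  B5:  IN={c, e}  OUT={c, e}
  B6:  IN={c, e}  OUT={c, e, f}
  B7:  IN={c, e, f}  OUT={c, e}
  B8:  IN={c, e}  OUT={c, e}
  B9:  IN={}  OUT={}

Merge at B2: OUT[B2] = IN[B3] = {e, f}
Applying B2's transfer function to that OUT value gives IN[B2] (row B2 above).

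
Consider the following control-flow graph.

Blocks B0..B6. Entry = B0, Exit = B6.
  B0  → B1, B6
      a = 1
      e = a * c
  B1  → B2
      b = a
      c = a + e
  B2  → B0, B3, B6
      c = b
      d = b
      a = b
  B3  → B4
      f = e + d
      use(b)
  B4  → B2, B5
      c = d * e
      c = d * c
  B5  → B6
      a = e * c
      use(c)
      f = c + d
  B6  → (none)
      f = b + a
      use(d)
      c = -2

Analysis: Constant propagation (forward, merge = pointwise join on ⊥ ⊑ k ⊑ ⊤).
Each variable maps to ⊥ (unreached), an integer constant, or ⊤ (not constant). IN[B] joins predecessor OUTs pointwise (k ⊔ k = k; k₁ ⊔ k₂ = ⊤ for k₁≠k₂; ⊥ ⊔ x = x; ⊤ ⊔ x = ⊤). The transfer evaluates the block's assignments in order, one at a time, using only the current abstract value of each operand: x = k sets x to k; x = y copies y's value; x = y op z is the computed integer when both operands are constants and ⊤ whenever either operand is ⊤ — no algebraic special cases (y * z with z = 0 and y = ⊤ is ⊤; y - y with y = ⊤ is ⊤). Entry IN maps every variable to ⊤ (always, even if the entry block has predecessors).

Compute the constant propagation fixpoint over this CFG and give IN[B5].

Answer: {a: 1, b: 1, c: ⊤, d: 1, e: ⊤, f: ⊤}

Trace:
Fixpoint table:
  B0:   IN=(all ⊤)   OUT={a:1; rest ⊤}
  B1:   IN={a:1; rest ⊤}   OUT={a:1, b:1; rest ⊤}
  B2:   IN={a:1, b:1; rest ⊤}   OUT={a:1, b:1, c:1, d:1; rest ⊤}
  B3:   IN={a:1, b:1, c:1, d:1; rest ⊤}   OUT={a:1, b:1, c:1, d:1; rest ⊤}
  B4:   IN={a:1, b:1, c:1, d:1; rest ⊤}   OUT={a:1, b:1, d:1; rest ⊤}
  B5:   IN={a:1, b:1, d:1; rest ⊤}   OUT={b:1, d:1; rest ⊤}
  B6:   IN=(all ⊤)   OUT={c:-2; rest ⊤}

Merge at B5: IN[B5] = OUT[B4] = {a: 1, b: 1, c: ⊤, d: 1, e: ⊤, f: ⊤}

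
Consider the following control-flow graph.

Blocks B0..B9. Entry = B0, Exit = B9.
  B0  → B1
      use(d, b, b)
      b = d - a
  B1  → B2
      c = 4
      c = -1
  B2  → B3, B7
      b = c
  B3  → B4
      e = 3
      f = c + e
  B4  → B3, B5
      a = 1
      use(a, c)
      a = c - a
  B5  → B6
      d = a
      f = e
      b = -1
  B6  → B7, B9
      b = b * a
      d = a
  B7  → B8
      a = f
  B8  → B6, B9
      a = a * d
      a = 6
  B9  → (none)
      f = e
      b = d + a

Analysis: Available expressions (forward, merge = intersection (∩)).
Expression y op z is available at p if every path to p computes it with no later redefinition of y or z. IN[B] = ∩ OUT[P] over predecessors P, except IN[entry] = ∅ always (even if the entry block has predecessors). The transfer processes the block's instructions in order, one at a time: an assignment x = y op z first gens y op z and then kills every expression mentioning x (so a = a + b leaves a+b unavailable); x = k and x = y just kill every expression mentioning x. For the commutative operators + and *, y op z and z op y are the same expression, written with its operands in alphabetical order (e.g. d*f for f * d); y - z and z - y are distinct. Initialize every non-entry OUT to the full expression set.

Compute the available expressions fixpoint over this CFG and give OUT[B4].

Fixpoint table:
  B0:   IN={}   OUT={d-a}
  B1:   IN={d-a}   OUT={d-a}
  B2:   IN={d-a}   OUT={d-a}
  B3:   IN={}   OUT={c+e}
  B4:   IN={c+e}   OUT={c+e}
  B5:   IN={c+e}   OUT={c+e}
  B6:   IN={}   OUT={}
  B7:   IN={}   OUT={}
  B8:   IN={}   OUT={}
  B9:   IN={}   OUT={a+d}

Merge at B4: IN[B4] = OUT[B3] = {c+e}
Applying B4's transfer function to that IN value gives OUT[B4] (row B4 above).

Answer: {c+e}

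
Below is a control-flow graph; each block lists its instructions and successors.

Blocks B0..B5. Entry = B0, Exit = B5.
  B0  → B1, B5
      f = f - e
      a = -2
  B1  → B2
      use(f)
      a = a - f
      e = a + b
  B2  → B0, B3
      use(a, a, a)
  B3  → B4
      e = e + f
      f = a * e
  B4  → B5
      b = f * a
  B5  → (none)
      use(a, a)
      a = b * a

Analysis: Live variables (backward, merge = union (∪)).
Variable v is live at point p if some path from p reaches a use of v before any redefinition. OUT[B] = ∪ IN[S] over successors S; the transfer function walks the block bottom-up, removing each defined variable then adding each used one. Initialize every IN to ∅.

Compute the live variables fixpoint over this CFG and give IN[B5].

Answer: {a, b}

Derivation:
Fixpoint table:
  B0: | IN={b, e, f} | OUT={a, b, f}
  B1: | IN={a, b, f} | OUT={a, b, e, f}
  B2: | IN={a, b, e, f} | OUT={a, b, e, f}
  B3: | IN={a, e, f} | OUT={a, f}
  B4: | IN={a, f} | OUT={a, b}
  B5: | IN={a, b} | OUT={}

B5 is the boundary node: OUT[B5] = {}
Applying B5's transfer function to that OUT value gives IN[B5] (row B5 above).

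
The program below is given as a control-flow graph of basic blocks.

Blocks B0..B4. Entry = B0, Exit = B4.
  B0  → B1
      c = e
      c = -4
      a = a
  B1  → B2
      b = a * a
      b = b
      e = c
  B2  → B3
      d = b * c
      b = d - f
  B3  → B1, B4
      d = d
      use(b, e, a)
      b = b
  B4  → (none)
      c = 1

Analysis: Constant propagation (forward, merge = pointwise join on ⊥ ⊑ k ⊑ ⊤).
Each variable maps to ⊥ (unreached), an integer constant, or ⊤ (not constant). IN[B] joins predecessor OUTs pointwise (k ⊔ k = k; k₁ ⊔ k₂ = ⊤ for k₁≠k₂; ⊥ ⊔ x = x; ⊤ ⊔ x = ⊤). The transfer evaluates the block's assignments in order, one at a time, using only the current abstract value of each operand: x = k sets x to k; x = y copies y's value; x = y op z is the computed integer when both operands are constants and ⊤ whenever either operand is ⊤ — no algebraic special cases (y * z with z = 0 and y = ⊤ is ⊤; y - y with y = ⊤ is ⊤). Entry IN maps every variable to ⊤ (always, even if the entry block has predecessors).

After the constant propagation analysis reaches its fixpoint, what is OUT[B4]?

Answer: {a: ⊤, b: ⊤, c: 1, d: ⊤, e: -4, f: ⊤}

Derivation:
Per-block solution:
  B0:  IN=(all ⊤)  OUT={c:-4; rest ⊤}
  B1:  IN={c:-4; rest ⊤}  OUT={c:-4, e:-4; rest ⊤}
  B2:  IN={c:-4, e:-4; rest ⊤}  OUT={c:-4, e:-4; rest ⊤}
  B3:  IN={c:-4, e:-4; rest ⊤}  OUT={c:-4, e:-4; rest ⊤}
  B4:  IN={c:-4, e:-4; rest ⊤}  OUT={c:1, e:-4; rest ⊤}

Merge at B4: IN[B4] = OUT[B3] = {a: ⊤, b: ⊤, c: -4, d: ⊤, e: -4, f: ⊤}
Applying B4's transfer function to that IN value gives OUT[B4] (row B4 above).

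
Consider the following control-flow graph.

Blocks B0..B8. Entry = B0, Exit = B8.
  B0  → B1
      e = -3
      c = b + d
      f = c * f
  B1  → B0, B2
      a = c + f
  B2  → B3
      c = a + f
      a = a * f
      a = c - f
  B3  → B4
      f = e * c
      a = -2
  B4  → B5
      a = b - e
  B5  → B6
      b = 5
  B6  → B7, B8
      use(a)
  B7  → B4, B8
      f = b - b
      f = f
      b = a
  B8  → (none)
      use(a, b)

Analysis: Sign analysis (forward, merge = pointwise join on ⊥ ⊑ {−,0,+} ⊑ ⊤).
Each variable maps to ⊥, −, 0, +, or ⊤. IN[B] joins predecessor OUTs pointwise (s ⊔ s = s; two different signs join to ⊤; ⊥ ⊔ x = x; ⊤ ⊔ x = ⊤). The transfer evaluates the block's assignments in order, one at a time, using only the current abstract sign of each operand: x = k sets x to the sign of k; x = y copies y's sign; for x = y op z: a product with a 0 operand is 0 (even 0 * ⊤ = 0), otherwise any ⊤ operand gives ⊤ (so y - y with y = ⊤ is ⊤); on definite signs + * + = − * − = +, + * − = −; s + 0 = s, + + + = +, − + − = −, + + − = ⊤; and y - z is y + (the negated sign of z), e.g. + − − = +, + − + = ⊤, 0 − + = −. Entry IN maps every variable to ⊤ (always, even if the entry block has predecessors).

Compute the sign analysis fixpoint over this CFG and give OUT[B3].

Fixpoint table:
  B0:  IN=(all ⊤)  OUT={e:-; rest ⊤}
  B1:  IN={e:-; rest ⊤}  OUT={e:-; rest ⊤}
  B2:  IN={e:-; rest ⊤}  OUT={e:-; rest ⊤}
  B3:  IN={e:-; rest ⊤}  OUT={a:-, e:-; rest ⊤}
  B4:  IN={e:-; rest ⊤}  OUT={e:-; rest ⊤}
  B5:  IN={e:-; rest ⊤}  OUT={b:+, e:-; rest ⊤}
  B6:  IN={b:+, e:-; rest ⊤}  OUT={b:+, e:-; rest ⊤}
  B7:  IN={b:+, e:-; rest ⊤}  OUT={e:-; rest ⊤}
  B8:  IN={e:-; rest ⊤}  OUT={e:-; rest ⊤}

Merge at B3: IN[B3] = OUT[B2] = {a: ⊤, b: ⊤, c: ⊤, d: ⊤, e: -, f: ⊤}
Applying B3's transfer function to that IN value gives OUT[B3] (row B3 above).

Answer: {a: -, b: ⊤, c: ⊤, d: ⊤, e: -, f: ⊤}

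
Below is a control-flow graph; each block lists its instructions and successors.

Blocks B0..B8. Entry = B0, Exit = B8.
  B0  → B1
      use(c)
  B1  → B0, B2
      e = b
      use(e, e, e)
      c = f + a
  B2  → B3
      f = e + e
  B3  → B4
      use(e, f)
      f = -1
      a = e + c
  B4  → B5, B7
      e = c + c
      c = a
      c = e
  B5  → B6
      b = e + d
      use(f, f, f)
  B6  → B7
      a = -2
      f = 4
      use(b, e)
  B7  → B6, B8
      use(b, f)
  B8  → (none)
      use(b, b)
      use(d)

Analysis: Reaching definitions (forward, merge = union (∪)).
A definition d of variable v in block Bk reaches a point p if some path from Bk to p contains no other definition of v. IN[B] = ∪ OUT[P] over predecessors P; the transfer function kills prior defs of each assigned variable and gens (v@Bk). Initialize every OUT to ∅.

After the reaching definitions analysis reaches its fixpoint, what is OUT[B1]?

Converged values:
  B0:  IN={c@B1, e@B1}  OUT={c@B1, e@B1}
  B1:  IN={c@B1, e@B1}  OUT={c@B1, e@B1}
  B2:  IN={c@B1, e@B1}  OUT={c@B1, e@B1, f@B2}
  B3:  IN={c@B1, e@B1, f@B2}  OUT={a@B3, c@B1, e@B1, f@B3}
  B4:  IN={a@B3, c@B1, e@B1, f@B3}  OUT={a@B3, c@B4, e@B4, f@B3}
  B5:  IN={a@B3, c@B4, e@B4, f@B3}  OUT={a@B3, b@B5, c@B4, e@B4, f@B3}
  B6:  IN={a@B3, a@B6, b@B5, c@B4, e@B4, f@B3, f@B6}  OUT={a@B6, b@B5, c@B4, e@B4, f@B6}
  B7:  IN={a@B3, a@B6, b@B5, c@B4, e@B4, f@B3, f@B6}  OUT={a@B3, a@B6, b@B5, c@B4, e@B4, f@B3, f@B6}
  B8:  IN={a@B3, a@B6, b@B5, c@B4, e@B4, f@B3, f@B6}  OUT={a@B3, a@B6, b@B5, c@B4, e@B4, f@B3, f@B6}

Merge at B1: IN[B1] = OUT[B0] = {c@B1, e@B1}
Applying B1's transfer function to that IN value gives OUT[B1] (row B1 above).

Answer: {c@B1, e@B1}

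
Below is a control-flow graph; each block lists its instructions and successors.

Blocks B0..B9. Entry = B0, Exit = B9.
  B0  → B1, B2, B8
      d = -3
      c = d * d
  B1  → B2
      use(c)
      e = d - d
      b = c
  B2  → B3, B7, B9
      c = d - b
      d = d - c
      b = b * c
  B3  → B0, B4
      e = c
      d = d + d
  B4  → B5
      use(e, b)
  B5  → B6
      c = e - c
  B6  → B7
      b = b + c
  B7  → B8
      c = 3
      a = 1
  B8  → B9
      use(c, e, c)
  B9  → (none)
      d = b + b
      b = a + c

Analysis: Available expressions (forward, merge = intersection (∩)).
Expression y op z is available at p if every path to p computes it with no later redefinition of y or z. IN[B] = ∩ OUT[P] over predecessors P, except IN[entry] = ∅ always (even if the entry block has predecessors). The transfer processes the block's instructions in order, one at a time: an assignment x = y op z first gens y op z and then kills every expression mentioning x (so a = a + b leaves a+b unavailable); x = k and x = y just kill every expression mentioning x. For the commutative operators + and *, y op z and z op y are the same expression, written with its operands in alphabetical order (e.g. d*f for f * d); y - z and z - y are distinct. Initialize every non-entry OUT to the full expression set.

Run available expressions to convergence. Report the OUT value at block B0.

Answer: {d*d}

Trace:
Per-block solution:
  B0:  IN={}  OUT={d*d}
  B1:  IN={d*d}  OUT={d*d, d-d}
  B2:  IN={d*d}  OUT={}
  B3:  IN={}  OUT={}
  B4:  IN={}  OUT={}
  B5:  IN={}  OUT={}
  B6:  IN={}  OUT={}
  B7:  IN={}  OUT={}
  B8:  IN={}  OUT={}
  B9:  IN={}  OUT={a+c}

Merge at B0 (entry node, so the boundary value {} is joined with the incoming edge(s)): IN[B0] = {} ∩ OUT[B3] = {}
Applying B0's transfer function to that IN value gives OUT[B0] (row B0 above).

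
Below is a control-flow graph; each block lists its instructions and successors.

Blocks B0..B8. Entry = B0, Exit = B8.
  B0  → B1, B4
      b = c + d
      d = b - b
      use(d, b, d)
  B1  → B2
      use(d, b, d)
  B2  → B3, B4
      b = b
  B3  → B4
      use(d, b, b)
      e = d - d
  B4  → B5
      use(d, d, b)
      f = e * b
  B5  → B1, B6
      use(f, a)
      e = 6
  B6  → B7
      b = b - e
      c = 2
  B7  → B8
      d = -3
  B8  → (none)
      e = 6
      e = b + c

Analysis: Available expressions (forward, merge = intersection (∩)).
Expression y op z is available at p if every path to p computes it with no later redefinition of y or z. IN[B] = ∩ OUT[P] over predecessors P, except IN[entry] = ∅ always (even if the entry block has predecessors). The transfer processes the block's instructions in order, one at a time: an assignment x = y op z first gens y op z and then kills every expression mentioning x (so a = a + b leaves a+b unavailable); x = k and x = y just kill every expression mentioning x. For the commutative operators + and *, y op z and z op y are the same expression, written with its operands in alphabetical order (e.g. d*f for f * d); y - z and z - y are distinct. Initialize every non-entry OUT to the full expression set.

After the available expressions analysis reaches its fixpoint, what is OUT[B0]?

Per-block solution:
  B0:  IN={}  OUT={b-b}
  B1:  IN={}  OUT={}
  B2:  IN={}  OUT={}
  B3:  IN={}  OUT={d-d}
  B4:  IN={}  OUT={b*e}
  B5:  IN={b*e}  OUT={}
  B6:  IN={}  OUT={}
  B7:  IN={}  OUT={}
  B8:  IN={}  OUT={b+c}

B0 is the boundary node: IN[B0] = {}
Applying B0's transfer function to that IN value gives OUT[B0] (row B0 above).

Answer: {b-b}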